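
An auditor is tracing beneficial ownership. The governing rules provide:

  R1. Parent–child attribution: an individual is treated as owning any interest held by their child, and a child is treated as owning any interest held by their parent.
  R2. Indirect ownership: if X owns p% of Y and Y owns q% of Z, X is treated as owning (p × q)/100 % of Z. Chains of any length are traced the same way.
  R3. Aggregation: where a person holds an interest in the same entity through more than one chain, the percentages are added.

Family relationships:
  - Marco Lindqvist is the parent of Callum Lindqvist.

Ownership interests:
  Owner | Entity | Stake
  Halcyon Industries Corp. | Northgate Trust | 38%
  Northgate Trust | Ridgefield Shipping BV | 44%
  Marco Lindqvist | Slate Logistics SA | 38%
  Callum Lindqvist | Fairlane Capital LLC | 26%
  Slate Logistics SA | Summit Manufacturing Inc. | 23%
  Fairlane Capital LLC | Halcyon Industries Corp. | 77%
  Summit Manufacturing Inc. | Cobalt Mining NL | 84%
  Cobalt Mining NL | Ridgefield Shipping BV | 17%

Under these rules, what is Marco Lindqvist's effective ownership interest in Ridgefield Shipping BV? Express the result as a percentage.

4.595416%

By parent–child attribution (R1), Marco Lindqvist is treated as owning Callum Lindqvist's 26% interest in Fairlane Capital LLC.
Chain via Slate Logistics SA → Summit Manufacturing Inc. → Cobalt Mining NL (R2): 38% × 23% × 84% × 17% = 1.248072% of Ridgefield Shipping BV.
Chain via Fairlane Capital LLC → Halcyon Industries Corp. → Northgate Trust (R2): 26% × 77% × 38% × 44% = 3.347344% of Ridgefield Shipping BV.
Aggregating (R3): 1.248072% + 3.347344% = 4.595416%.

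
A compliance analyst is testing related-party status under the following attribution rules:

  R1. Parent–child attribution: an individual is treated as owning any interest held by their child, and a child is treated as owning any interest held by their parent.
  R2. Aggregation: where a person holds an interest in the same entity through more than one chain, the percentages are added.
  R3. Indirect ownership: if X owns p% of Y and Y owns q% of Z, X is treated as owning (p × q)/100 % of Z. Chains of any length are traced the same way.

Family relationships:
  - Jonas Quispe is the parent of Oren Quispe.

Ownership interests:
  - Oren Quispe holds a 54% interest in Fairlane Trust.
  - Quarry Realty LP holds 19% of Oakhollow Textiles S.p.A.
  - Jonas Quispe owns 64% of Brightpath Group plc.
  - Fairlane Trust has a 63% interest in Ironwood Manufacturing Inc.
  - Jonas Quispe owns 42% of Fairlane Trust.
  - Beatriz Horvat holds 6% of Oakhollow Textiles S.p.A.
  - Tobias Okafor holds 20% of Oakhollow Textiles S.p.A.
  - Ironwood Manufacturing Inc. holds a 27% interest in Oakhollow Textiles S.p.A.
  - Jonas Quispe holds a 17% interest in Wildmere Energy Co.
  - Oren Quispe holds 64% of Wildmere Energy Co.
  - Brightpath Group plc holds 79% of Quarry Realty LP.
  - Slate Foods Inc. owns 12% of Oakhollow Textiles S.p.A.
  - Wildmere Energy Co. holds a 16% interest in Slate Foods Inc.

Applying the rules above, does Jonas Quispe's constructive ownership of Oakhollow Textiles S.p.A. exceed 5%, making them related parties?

By parent–child attribution (R1), Jonas Quispe is treated as also owning Oren Quispe's interest in Wildmere Energy Co, giving 17% + 64% = 81%.
By parent–child attribution (R1), Jonas Quispe is treated as also owning Oren Quispe's interest in Fairlane Trust, giving 42% + 54% = 96%.
Chain via Wildmere Energy Co. → Slate Foods Inc. (R3): 81% × 16% × 12% = 1.5552% of Oakhollow Textiles S.p.A.
Chain via Fairlane Trust → Ironwood Manufacturing Inc. (R3): 96% × 63% × 27% = 16.3296% of Oakhollow Textiles S.p.A.
Chain via Brightpath Group plc → Quarry Realty LP (R3): 64% × 79% × 19% = 9.6064% of Oakhollow Textiles S.p.A.
Aggregating (R2): 1.5552% + 16.3296% + 9.6064% = 27.4912%.
27.4912% exceeds the 5% threshold, so Jonas is a related party to Oakhollow Textiles S.p.A.

Yes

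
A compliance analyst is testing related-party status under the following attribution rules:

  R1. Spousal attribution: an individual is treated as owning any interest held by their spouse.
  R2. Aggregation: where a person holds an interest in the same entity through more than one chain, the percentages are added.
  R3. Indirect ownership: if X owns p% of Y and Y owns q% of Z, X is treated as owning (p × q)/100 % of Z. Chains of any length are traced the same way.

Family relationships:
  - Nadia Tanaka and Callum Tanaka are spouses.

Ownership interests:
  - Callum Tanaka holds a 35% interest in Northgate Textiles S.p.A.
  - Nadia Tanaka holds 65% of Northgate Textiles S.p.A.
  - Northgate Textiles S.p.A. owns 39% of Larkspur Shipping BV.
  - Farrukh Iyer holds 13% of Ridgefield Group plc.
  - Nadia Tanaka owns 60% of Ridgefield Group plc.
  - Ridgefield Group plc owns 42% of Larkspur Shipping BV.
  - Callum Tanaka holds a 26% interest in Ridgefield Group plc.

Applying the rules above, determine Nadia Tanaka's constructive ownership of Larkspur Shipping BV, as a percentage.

75.12%

By spousal attribution (R1), Nadia Tanaka is treated as also owning Callum Tanaka's interest in Northgate Textiles S.p.A, giving 65% + 35% = 100%.
By spousal attribution (R1), Nadia Tanaka is treated as also owning Callum Tanaka's interest in Ridgefield Group plc, giving 60% + 26% = 86%.
Chain via Northgate Textiles S.p.A. (R3): 100% × 39% = 39% of Larkspur Shipping BV.
Chain via Ridgefield Group plc (R3): 86% × 42% = 36.12% of Larkspur Shipping BV.
Aggregating (R2): 39% + 36.12% = 75.12%.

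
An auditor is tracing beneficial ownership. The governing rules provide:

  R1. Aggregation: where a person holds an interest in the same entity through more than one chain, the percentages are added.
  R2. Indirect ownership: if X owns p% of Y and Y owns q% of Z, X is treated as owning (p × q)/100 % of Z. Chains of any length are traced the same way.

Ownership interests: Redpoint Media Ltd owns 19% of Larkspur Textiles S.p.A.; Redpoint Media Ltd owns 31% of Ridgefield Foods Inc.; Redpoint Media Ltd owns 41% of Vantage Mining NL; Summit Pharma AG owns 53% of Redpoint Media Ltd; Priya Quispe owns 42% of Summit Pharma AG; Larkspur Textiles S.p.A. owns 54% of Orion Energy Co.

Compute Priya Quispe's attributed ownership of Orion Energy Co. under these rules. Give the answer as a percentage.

2.283876%

Chain via Summit Pharma AG → Redpoint Media Ltd → Larkspur Textiles S.p.A. (R2): 42% × 53% × 19% × 54% = 2.283876% of Orion Energy Co.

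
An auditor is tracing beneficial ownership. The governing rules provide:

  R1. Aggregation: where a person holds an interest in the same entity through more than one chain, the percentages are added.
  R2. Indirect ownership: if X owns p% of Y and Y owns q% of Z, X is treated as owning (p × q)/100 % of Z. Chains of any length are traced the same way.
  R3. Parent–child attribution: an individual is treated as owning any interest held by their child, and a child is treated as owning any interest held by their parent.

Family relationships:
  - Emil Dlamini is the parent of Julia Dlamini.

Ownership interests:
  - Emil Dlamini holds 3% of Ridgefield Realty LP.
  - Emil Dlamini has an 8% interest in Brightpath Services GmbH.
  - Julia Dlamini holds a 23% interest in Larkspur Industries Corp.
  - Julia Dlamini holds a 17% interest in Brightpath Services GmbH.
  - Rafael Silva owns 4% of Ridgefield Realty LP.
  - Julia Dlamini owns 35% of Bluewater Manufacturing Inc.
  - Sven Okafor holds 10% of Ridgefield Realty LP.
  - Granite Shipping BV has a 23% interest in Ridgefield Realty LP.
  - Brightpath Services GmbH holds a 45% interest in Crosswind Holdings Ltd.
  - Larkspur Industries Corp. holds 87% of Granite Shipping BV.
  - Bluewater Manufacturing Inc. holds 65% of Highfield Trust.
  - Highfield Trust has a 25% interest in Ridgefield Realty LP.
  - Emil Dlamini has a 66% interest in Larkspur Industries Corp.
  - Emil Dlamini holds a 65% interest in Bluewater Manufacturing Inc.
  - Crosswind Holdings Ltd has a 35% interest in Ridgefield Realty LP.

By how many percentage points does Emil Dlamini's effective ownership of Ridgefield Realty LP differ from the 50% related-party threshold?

By parent–child attribution (R3), Emil Dlamini is treated as also owning Julia Dlamini's interest in Larkspur Industries Corp, giving 66% + 23% = 89%.
By parent–child attribution (R3), Emil Dlamini is treated as also owning Julia Dlamini's interest in Brightpath Services GmbH, giving 8% + 17% = 25%.
By parent–child attribution (R3), Emil Dlamini is treated as also owning Julia Dlamini's interest in Bluewater Manufacturing Inc, giving 65% + 35% = 100%.
Chain via Larkspur Industries Corp. → Granite Shipping BV (R2): 89% × 87% × 23% = 17.8089% of Ridgefield Realty LP.
Chain via Brightpath Services GmbH → Crosswind Holdings Ltd (R2): 25% × 45% × 35% = 3.9375% of Ridgefield Realty LP.
Chain via Bluewater Manufacturing Inc. → Highfield Trust (R2): 100% × 65% × 25% = 16.25% of Ridgefield Realty LP.
Direct interest in Ridgefield Realty LP: 3%.
Aggregating (R1): 17.8089% + 3.9375% + 16.25% + 3% = 40.9964%.
40.9964% falls short of the 50% threshold by 9.0036 percentage points.

9.0036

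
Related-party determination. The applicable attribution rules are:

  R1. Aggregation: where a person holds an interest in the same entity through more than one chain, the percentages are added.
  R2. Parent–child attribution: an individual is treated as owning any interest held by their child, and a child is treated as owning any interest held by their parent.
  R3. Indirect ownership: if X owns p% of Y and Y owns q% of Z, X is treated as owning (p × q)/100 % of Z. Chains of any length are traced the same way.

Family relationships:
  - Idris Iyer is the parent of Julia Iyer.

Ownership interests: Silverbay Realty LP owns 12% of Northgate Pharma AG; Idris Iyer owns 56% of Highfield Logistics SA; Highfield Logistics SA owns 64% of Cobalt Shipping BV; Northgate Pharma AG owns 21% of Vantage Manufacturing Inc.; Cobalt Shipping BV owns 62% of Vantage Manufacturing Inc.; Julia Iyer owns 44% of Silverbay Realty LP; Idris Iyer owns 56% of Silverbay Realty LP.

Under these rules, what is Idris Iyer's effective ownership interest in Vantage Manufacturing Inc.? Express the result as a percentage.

24.7408%

By parent–child attribution (R2), Idris Iyer is treated as also owning Julia Iyer's interest in Silverbay Realty LP, giving 56% + 44% = 100%.
Chain via Silverbay Realty LP → Northgate Pharma AG (R3): 100% × 12% × 21% = 2.52% of Vantage Manufacturing Inc.
Chain via Highfield Logistics SA → Cobalt Shipping BV (R3): 56% × 64% × 62% = 22.2208% of Vantage Manufacturing Inc.
Aggregating (R1): 2.52% + 22.2208% = 24.7408%.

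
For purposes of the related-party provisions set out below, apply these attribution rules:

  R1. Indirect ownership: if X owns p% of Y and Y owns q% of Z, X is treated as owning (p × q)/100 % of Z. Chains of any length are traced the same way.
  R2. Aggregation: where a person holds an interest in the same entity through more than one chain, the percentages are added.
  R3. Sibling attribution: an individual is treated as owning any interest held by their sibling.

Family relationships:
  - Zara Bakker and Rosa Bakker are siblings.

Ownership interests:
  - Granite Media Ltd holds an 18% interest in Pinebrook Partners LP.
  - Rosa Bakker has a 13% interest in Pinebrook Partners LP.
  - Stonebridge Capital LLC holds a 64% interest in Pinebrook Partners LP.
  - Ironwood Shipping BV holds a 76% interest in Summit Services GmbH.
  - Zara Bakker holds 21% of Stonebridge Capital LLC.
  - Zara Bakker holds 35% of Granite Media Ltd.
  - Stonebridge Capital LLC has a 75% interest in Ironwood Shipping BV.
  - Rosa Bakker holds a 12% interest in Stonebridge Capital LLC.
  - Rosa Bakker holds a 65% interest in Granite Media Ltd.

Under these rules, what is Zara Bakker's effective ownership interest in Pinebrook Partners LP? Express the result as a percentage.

52.12%

By sibling attribution (R3), Zara Bakker is treated as also owning Rosa Bakker's interest in Stonebridge Capital LLC, giving 21% + 12% = 33%.
By sibling attribution (R3), Zara Bakker is treated as also owning Rosa Bakker's interest in Granite Media Ltd, giving 35% + 65% = 100%.
By sibling attribution (R3), Zara Bakker is treated as owning Rosa Bakker's 13% interest in Pinebrook Partners LP.
Chain via Stonebridge Capital LLC (R1): 33% × 64% = 21.12% of Pinebrook Partners LP.
Chain via Granite Media Ltd (R1): 100% × 18% = 18% of Pinebrook Partners LP.
Direct interest in Pinebrook Partners LP: 13%.
Aggregating (R2): 21.12% + 18% + 13% = 52.12%.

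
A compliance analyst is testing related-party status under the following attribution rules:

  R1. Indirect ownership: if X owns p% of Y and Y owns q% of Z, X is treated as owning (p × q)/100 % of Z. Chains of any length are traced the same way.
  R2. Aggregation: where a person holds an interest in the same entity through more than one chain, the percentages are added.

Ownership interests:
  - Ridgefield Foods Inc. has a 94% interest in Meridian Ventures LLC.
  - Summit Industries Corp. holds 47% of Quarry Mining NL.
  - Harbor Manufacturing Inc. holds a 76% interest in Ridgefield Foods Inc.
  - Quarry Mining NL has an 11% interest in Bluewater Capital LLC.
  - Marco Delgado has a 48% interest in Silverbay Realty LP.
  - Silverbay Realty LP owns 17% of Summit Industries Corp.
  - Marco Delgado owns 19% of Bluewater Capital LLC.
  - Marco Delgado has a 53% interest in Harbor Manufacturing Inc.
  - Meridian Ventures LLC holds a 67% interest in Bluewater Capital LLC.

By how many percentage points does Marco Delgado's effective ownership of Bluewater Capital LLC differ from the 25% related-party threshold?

19.790216

Chain via Silverbay Realty LP → Summit Industries Corp. → Quarry Mining NL (R1): 48% × 17% × 47% × 11% = 0.421872% of Bluewater Capital LLC.
Chain via Harbor Manufacturing Inc. → Ridgefield Foods Inc. → Meridian Ventures LLC (R1): 53% × 76% × 94% × 67% = 25.368344% of Bluewater Capital LLC.
Direct interest in Bluewater Capital LLC: 19%.
Aggregating (R2): 0.421872% + 25.368344% + 19% = 44.790216%.
44.790216% exceeds the 25% threshold by 19.790216 percentage points.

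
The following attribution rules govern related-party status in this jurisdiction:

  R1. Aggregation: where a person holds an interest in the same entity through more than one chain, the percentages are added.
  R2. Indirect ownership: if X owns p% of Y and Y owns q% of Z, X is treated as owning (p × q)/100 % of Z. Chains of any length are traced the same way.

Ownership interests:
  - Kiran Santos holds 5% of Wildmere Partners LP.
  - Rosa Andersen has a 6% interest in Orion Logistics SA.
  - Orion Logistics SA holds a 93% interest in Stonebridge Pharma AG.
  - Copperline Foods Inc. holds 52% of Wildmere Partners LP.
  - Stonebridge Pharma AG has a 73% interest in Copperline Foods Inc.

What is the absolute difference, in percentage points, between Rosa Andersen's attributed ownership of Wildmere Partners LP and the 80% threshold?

Chain via Orion Logistics SA → Stonebridge Pharma AG → Copperline Foods Inc. (R2): 6% × 93% × 73% × 52% = 2.118168% of Wildmere Partners LP.
2.118168% falls short of the 80% threshold by 77.881832 percentage points.

77.881832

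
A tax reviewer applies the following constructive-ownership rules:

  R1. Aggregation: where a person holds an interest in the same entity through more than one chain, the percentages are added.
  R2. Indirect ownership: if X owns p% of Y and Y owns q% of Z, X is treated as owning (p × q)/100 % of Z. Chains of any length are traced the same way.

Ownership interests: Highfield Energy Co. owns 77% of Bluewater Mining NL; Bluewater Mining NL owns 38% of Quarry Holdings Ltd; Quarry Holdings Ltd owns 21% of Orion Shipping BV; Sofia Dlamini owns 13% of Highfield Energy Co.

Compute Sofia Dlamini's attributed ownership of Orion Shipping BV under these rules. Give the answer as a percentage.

0.798798%

Chain via Highfield Energy Co. → Bluewater Mining NL → Quarry Holdings Ltd (R2): 13% × 77% × 38% × 21% = 0.798798% of Orion Shipping BV.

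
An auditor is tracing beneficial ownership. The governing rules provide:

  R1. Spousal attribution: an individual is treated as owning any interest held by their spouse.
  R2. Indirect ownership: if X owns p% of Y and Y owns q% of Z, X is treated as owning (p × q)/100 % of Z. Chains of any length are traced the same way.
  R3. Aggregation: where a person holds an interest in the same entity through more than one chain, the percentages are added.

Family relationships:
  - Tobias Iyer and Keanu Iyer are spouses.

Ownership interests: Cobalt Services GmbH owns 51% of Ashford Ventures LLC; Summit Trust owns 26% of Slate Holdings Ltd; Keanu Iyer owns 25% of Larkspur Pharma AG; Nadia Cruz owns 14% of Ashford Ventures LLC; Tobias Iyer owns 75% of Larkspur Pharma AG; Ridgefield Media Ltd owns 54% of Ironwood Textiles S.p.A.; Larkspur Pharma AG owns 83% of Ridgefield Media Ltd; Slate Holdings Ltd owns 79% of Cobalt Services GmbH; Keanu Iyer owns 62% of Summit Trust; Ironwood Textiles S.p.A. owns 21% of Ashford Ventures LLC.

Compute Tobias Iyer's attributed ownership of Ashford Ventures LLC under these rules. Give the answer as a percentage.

By spousal attribution (R1), Tobias Iyer is treated as also owning Keanu Iyer's interest in Larkspur Pharma AG, giving 75% + 25% = 100%.
By spousal attribution (R1), Tobias Iyer is treated as owning Keanu Iyer's 62% interest in Summit Trust.
Chain via Larkspur Pharma AG → Ridgefield Media Ltd → Ironwood Textiles S.p.A. (R2): 100% × 83% × 54% × 21% = 9.4122% of Ashford Ventures LLC.
Chain via Summit Trust → Slate Holdings Ltd → Cobalt Services GmbH (R2): 62% × 26% × 79% × 51% = 6.494748% of Ashford Ventures LLC.
Aggregating (R3): 9.4122% + 6.494748% = 15.906948%.

15.906948%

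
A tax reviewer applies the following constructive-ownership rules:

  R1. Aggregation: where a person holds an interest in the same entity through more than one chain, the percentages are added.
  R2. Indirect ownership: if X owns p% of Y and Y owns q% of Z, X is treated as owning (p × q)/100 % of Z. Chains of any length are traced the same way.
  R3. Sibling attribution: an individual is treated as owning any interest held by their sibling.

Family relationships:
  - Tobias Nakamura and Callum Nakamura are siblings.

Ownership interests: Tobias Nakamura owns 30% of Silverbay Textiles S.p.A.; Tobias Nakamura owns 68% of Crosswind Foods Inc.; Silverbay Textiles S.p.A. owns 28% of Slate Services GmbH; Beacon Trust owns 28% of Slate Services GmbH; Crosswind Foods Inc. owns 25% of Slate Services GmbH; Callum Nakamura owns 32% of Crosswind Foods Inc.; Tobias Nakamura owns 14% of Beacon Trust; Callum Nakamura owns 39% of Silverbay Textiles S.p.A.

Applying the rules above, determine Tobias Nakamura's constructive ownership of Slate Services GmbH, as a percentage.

48.24%

By sibling attribution (R3), Tobias Nakamura is treated as also owning Callum Nakamura's interest in Crosswind Foods Inc, giving 68% + 32% = 100%.
By sibling attribution (R3), Tobias Nakamura is treated as also owning Callum Nakamura's interest in Silverbay Textiles S.p.A, giving 30% + 39% = 69%.
Chain via Crosswind Foods Inc. (R2): 100% × 25% = 25% of Slate Services GmbH.
Chain via Silverbay Textiles S.p.A. (R2): 69% × 28% = 19.32% of Slate Services GmbH.
Chain via Beacon Trust (R2): 14% × 28% = 3.92% of Slate Services GmbH.
Aggregating (R1): 25% + 19.32% + 3.92% = 48.24%.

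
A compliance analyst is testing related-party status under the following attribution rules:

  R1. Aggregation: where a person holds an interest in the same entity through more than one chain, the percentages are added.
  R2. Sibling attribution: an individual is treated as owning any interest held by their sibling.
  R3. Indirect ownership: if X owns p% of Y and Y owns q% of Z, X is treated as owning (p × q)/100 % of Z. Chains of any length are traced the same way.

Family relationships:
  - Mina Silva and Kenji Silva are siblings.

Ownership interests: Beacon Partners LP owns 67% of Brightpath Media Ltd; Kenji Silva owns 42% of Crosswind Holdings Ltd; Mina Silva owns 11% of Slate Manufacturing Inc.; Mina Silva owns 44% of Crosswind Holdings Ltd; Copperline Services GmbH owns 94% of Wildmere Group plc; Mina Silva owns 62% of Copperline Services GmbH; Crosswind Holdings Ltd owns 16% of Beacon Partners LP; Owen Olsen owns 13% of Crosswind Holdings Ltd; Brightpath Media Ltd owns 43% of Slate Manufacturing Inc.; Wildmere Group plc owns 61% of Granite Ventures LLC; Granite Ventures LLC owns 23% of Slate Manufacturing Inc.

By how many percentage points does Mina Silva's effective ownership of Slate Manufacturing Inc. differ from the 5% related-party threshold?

By sibling attribution (R2), Mina Silva is treated as also owning Kenji Silva's interest in Crosswind Holdings Ltd, giving 44% + 42% = 86%.
Chain via Crosswind Holdings Ltd → Beacon Partners LP → Brightpath Media Ltd (R3): 86% × 16% × 67% × 43% = 3.964256% of Slate Manufacturing Inc.
Chain via Copperline Services GmbH → Wildmere Group plc → Granite Ventures LLC (R3): 62% × 94% × 61% × 23% = 8.176684% of Slate Manufacturing Inc.
Direct interest in Slate Manufacturing Inc: 11%.
Aggregating (R1): 3.964256% + 8.176684% + 11% = 23.14094%.
23.14094% exceeds the 5% threshold by 18.14094 percentage points.

18.14094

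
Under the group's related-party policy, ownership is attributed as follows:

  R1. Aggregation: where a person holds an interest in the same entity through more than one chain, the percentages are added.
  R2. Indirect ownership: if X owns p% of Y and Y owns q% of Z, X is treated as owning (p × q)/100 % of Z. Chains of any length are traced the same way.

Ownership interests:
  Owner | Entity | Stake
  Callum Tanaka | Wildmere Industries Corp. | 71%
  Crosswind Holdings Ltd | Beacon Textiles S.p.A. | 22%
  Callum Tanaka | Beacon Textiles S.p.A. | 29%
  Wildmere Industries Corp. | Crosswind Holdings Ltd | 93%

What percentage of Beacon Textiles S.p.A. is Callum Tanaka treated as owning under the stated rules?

43.5266%

Chain via Wildmere Industries Corp. → Crosswind Holdings Ltd (R2): 71% × 93% × 22% = 14.5266% of Beacon Textiles S.p.A.
Direct interest in Beacon Textiles S.p.A: 29%.
Aggregating (R1): 14.5266% + 29% = 43.5266%.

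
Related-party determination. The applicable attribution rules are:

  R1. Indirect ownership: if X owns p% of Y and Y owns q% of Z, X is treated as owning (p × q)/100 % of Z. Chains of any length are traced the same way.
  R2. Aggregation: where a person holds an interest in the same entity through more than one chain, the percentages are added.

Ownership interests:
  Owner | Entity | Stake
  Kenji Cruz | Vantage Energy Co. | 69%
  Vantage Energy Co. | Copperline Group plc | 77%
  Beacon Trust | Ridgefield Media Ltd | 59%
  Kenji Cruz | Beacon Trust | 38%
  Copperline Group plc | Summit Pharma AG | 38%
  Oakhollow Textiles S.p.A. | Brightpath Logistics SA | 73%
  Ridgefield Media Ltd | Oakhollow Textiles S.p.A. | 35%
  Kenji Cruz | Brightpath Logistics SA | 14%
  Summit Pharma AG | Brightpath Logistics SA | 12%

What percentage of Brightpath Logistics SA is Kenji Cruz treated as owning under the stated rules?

22.151038%

Chain via Vantage Energy Co. → Copperline Group plc → Summit Pharma AG (R1): 69% × 77% × 38% × 12% = 2.422728% of Brightpath Logistics SA.
Chain via Beacon Trust → Ridgefield Media Ltd → Oakhollow Textiles S.p.A. (R1): 38% × 59% × 35% × 73% = 5.72831% of Brightpath Logistics SA.
Direct interest in Brightpath Logistics SA: 14%.
Aggregating (R2): 2.422728% + 5.72831% + 14% = 22.151038%.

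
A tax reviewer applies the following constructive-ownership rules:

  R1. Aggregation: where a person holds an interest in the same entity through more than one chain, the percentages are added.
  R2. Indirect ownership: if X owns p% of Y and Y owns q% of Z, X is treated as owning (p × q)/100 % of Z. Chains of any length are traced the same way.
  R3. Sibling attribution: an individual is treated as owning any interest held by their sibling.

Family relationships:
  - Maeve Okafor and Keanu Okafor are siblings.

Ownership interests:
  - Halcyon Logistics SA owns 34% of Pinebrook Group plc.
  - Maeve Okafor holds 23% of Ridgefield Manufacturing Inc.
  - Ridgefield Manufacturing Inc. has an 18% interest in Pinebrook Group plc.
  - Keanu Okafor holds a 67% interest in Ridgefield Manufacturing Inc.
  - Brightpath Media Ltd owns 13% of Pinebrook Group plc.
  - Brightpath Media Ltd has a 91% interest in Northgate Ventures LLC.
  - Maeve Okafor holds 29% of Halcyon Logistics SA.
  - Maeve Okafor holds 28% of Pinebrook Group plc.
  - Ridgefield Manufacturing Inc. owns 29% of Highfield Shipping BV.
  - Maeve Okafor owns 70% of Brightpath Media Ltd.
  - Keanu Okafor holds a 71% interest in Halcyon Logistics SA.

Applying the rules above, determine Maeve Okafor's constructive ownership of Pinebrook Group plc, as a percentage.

By sibling attribution (R3), Maeve Okafor is treated as also owning Keanu Okafor's interest in Ridgefield Manufacturing Inc, giving 23% + 67% = 90%.
By sibling attribution (R3), Maeve Okafor is treated as also owning Keanu Okafor's interest in Halcyon Logistics SA, giving 29% + 71% = 100%.
Chain via Brightpath Media Ltd (R2): 70% × 13% = 9.1% of Pinebrook Group plc.
Chain via Ridgefield Manufacturing Inc. (R2): 90% × 18% = 16.2% of Pinebrook Group plc.
Chain via Halcyon Logistics SA (R2): 100% × 34% = 34% of Pinebrook Group plc.
Direct interest in Pinebrook Group plc: 28%.
Aggregating (R1): 9.1% + 16.2% + 34% + 28% = 87.3%.

87.3%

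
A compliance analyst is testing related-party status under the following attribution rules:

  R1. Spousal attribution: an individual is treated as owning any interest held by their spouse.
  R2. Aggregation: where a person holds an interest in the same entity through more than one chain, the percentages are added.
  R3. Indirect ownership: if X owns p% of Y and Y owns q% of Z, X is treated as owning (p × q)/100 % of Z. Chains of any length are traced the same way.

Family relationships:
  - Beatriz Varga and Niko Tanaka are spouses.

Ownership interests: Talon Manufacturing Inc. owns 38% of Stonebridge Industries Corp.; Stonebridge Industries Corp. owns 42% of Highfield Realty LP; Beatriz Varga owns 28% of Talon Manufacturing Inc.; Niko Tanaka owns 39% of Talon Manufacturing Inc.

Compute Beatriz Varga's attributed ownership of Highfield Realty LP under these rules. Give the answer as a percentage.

10.6932%

By spousal attribution (R1), Beatriz Varga is treated as also owning Niko Tanaka's interest in Talon Manufacturing Inc, giving 28% + 39% = 67%.
Chain via Talon Manufacturing Inc. → Stonebridge Industries Corp. (R3): 67% × 38% × 42% = 10.6932% of Highfield Realty LP.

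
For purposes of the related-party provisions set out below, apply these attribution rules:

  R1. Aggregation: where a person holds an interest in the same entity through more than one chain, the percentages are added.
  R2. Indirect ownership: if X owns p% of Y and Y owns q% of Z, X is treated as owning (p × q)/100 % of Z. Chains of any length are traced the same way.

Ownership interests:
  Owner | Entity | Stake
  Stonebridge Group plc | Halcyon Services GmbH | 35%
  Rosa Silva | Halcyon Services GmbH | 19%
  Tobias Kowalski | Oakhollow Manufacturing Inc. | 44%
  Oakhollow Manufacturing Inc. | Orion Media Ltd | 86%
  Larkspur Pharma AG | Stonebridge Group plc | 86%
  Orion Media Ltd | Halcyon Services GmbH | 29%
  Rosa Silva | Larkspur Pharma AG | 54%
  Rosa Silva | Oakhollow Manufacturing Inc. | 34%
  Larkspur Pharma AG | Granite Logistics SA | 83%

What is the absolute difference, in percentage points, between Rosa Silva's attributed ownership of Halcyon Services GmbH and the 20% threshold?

Chain via Larkspur Pharma AG → Stonebridge Group plc (R2): 54% × 86% × 35% = 16.254% of Halcyon Services GmbH.
Chain via Oakhollow Manufacturing Inc. → Orion Media Ltd (R2): 34% × 86% × 29% = 8.4796% of Halcyon Services GmbH.
Direct interest in Halcyon Services GmbH: 19%.
Aggregating (R1): 16.254% + 8.4796% + 19% = 43.7336%.
43.7336% exceeds the 20% threshold by 23.7336 percentage points.

23.7336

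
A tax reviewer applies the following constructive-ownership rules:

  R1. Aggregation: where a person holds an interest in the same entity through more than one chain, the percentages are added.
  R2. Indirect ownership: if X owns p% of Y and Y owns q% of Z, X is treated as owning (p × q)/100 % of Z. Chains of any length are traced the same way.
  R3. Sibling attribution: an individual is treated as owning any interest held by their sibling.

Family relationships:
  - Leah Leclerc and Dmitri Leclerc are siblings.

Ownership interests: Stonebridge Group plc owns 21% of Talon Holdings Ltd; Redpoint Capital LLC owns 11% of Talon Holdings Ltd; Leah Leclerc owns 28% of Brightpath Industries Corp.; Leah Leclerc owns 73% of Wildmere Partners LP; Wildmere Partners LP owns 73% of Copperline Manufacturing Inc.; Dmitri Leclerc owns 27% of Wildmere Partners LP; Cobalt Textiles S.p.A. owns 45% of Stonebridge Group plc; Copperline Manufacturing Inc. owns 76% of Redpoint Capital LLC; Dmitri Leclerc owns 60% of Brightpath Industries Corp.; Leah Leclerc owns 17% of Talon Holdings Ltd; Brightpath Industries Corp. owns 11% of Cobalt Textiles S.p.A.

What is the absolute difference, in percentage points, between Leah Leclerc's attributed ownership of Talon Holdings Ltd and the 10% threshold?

14.01756

By sibling attribution (R3), Leah Leclerc is treated as also owning Dmitri Leclerc's interest in Wildmere Partners LP, giving 73% + 27% = 100%.
By sibling attribution (R3), Leah Leclerc is treated as also owning Dmitri Leclerc's interest in Brightpath Industries Corp, giving 28% + 60% = 88%.
Chain via Wildmere Partners LP → Copperline Manufacturing Inc. → Redpoint Capital LLC (R2): 100% × 73% × 76% × 11% = 6.1028% of Talon Holdings Ltd.
Chain via Brightpath Industries Corp. → Cobalt Textiles S.p.A. → Stonebridge Group plc (R2): 88% × 11% × 45% × 21% = 0.91476% of Talon Holdings Ltd.
Direct interest in Talon Holdings Ltd: 17%.
Aggregating (R1): 6.1028% + 0.91476% + 17% = 24.01756%.
24.01756% exceeds the 10% threshold by 14.01756 percentage points.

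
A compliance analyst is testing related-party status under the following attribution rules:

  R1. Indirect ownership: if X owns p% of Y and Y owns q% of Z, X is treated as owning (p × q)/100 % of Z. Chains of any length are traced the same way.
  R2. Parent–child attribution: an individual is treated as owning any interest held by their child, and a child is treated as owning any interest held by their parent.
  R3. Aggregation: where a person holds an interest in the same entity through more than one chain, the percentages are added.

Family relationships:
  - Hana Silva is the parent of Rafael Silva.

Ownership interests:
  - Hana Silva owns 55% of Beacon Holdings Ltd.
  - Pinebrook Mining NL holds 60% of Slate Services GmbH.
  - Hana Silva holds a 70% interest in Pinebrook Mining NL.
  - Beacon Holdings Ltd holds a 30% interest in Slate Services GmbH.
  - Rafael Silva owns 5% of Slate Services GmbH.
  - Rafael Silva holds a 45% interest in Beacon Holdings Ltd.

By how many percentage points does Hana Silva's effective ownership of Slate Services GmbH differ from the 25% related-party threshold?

By parent–child attribution (R2), Hana Silva is treated as also owning Rafael Silva's interest in Beacon Holdings Ltd, giving 55% + 45% = 100%.
By parent–child attribution (R2), Hana Silva is treated as owning Rafael Silva's 5% interest in Slate Services GmbH.
Chain via Beacon Holdings Ltd (R1): 100% × 30% = 30% of Slate Services GmbH.
Chain via Pinebrook Mining NL (R1): 70% × 60% = 42% of Slate Services GmbH.
Direct interest in Slate Services GmbH: 5%.
Aggregating (R3): 30% + 42% + 5% = 77%.
77% exceeds the 25% threshold by 52 percentage points.

52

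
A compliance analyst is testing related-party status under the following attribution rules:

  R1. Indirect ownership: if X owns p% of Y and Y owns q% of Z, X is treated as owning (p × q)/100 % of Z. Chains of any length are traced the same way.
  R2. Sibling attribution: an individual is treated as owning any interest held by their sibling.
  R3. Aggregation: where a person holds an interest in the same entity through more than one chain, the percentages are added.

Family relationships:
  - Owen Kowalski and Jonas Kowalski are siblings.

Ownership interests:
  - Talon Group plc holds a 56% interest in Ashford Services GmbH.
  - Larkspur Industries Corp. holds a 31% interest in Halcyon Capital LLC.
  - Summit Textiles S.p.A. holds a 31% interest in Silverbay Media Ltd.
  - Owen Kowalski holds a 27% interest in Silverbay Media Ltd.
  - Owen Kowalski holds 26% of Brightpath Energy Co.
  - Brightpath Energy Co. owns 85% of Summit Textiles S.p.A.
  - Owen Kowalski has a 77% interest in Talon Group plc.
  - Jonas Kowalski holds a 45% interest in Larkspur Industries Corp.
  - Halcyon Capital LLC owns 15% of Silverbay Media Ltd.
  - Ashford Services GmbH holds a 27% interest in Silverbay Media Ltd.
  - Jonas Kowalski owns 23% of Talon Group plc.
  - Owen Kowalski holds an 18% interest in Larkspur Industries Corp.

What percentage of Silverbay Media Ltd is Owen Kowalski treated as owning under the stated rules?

51.9005%

By sibling attribution (R2), Owen Kowalski is treated as also owning Jonas Kowalski's interest in Larkspur Industries Corp, giving 18% + 45% = 63%.
By sibling attribution (R2), Owen Kowalski is treated as also owning Jonas Kowalski's interest in Talon Group plc, giving 77% + 23% = 100%.
Chain via Brightpath Energy Co. → Summit Textiles S.p.A. (R1): 26% × 85% × 31% = 6.851% of Silverbay Media Ltd.
Chain via Larkspur Industries Corp. → Halcyon Capital LLC (R1): 63% × 31% × 15% = 2.9295% of Silverbay Media Ltd.
Chain via Talon Group plc → Ashford Services GmbH (R1): 100% × 56% × 27% = 15.12% of Silverbay Media Ltd.
Direct interest in Silverbay Media Ltd: 27%.
Aggregating (R3): 6.851% + 2.9295% + 15.12% + 27% = 51.9005%.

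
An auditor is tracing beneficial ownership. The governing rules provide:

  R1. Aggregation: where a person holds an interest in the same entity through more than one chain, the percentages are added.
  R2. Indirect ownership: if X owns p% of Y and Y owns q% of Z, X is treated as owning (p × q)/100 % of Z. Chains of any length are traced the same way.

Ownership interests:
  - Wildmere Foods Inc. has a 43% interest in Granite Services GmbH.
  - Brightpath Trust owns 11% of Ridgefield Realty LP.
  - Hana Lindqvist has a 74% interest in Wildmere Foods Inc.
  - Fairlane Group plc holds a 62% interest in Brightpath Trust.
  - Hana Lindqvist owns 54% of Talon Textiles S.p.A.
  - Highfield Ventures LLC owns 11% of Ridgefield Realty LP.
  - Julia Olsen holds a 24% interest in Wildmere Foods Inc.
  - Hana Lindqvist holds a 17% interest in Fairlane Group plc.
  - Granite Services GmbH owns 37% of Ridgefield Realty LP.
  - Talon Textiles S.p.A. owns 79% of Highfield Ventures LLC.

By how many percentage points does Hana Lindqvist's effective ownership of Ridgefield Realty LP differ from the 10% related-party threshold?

Chain via Fairlane Group plc → Brightpath Trust (R2): 17% × 62% × 11% = 1.1594% of Ridgefield Realty LP.
Chain via Talon Textiles S.p.A. → Highfield Ventures LLC (R2): 54% × 79% × 11% = 4.6926% of Ridgefield Realty LP.
Chain via Wildmere Foods Inc. → Granite Services GmbH (R2): 74% × 43% × 37% = 11.7734% of Ridgefield Realty LP.
Aggregating (R1): 1.1594% + 4.6926% + 11.7734% = 17.6254%.
17.6254% exceeds the 10% threshold by 7.6254 percentage points.

7.6254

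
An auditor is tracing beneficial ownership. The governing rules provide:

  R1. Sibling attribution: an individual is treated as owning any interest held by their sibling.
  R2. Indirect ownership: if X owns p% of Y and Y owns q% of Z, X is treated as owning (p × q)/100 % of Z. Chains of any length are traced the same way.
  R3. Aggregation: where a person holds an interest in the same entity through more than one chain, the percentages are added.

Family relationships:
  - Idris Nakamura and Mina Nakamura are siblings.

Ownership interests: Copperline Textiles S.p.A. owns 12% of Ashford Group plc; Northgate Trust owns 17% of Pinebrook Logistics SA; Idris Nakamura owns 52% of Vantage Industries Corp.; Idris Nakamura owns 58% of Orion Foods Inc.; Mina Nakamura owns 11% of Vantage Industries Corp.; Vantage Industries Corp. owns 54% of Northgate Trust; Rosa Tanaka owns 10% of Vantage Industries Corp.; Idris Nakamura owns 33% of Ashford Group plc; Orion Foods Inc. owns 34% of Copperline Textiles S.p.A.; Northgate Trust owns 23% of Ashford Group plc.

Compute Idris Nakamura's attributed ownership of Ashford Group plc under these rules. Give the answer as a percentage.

By sibling attribution (R1), Idris Nakamura is treated as also owning Mina Nakamura's interest in Vantage Industries Corp, giving 52% + 11% = 63%.
Chain via Orion Foods Inc. → Copperline Textiles S.p.A. (R2): 58% × 34% × 12% = 2.3664% of Ashford Group plc.
Chain via Vantage Industries Corp. → Northgate Trust (R2): 63% × 54% × 23% = 7.8246% of Ashford Group plc.
Direct interest in Ashford Group plc: 33%.
Aggregating (R3): 2.3664% + 7.8246% + 33% = 43.191%.

43.191%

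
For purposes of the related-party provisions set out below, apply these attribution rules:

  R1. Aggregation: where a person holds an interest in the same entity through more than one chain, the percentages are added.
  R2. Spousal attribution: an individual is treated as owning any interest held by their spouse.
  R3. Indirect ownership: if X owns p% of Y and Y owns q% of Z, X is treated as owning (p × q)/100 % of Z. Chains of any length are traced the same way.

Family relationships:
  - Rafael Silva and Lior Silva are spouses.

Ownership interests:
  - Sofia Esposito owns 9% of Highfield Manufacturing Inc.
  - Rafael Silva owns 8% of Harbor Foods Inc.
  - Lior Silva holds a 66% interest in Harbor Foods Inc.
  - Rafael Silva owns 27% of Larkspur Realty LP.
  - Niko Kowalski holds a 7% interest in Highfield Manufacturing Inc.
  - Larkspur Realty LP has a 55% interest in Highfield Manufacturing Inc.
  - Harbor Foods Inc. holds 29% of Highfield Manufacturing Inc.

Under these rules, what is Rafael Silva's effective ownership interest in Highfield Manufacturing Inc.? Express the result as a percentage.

36.31%

By spousal attribution (R2), Rafael Silva is treated as also owning Lior Silva's interest in Harbor Foods Inc, giving 8% + 66% = 74%.
Chain via Harbor Foods Inc. (R3): 74% × 29% = 21.46% of Highfield Manufacturing Inc.
Chain via Larkspur Realty LP (R3): 27% × 55% = 14.85% of Highfield Manufacturing Inc.
Aggregating (R1): 21.46% + 14.85% = 36.31%.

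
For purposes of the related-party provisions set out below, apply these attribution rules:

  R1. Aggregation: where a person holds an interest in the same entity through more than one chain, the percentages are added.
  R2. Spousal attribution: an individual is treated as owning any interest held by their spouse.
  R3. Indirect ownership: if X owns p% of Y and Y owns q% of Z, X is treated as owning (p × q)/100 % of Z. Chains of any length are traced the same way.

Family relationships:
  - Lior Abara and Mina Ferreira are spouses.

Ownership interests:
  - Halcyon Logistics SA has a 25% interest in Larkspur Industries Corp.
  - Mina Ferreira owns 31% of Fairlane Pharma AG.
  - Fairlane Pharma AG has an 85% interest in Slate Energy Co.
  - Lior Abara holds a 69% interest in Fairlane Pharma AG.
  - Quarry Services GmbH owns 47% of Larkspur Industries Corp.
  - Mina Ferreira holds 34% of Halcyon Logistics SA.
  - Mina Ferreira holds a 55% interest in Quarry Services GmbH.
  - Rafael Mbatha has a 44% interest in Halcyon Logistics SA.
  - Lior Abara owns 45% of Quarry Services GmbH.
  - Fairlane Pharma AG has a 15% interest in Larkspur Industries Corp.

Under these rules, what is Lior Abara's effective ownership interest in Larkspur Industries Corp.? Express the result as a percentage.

By spousal attribution (R2), Lior Abara is treated as also owning Mina Ferreira's interest in Quarry Services GmbH, giving 45% + 55% = 100%.
By spousal attribution (R2), Lior Abara is treated as also owning Mina Ferreira's interest in Fairlane Pharma AG, giving 69% + 31% = 100%.
By spousal attribution (R2), Lior Abara is treated as owning Mina Ferreira's 34% interest in Halcyon Logistics SA.
Chain via Quarry Services GmbH (R3): 100% × 47% = 47% of Larkspur Industries Corp.
Chain via Fairlane Pharma AG (R3): 100% × 15% = 15% of Larkspur Industries Corp.
Chain via Halcyon Logistics SA (R3): 34% × 25% = 8.5% of Larkspur Industries Corp.
Aggregating (R1): 47% + 15% + 8.5% = 70.5%.

70.5%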